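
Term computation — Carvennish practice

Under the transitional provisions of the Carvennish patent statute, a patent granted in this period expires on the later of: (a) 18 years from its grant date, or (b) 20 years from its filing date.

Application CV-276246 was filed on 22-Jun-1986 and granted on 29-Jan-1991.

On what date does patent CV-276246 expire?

(a) grant + 18 years → 29 January 2009.
(b) filing + 20 years → 22 June 2006.
Later of the two: 29 January 2009.

January 29, 2009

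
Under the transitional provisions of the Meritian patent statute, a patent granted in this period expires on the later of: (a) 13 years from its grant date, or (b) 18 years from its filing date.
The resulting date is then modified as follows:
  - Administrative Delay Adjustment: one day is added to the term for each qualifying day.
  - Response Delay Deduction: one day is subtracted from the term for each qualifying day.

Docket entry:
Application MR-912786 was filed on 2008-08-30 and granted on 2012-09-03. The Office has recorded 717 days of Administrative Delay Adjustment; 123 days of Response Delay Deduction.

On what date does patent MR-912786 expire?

(a) grant + 13 years → 3 September 2025.
(b) filing + 18 years → 30 August 2026.
Later of the two: 30 August 2026.
Administrative Delay Adjustment: +717 days → 16 August 2028.
Response Delay Deduction: −123 days → 15 April 2028.

2028-04-15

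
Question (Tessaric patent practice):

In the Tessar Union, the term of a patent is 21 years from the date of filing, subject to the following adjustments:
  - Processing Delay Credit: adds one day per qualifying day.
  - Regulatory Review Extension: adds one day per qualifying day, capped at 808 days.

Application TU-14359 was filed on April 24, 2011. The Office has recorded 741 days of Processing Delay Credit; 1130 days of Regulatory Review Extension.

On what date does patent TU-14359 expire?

July 21, 2036

Base term: filing date + 21 years → 24 April 2032.
Processing Delay Credit: +741 days → 5 May 2034.
Regulatory Review Extension: 1130 days claimed exceeds the 808-day cap, so +808 days → 21 July 2036.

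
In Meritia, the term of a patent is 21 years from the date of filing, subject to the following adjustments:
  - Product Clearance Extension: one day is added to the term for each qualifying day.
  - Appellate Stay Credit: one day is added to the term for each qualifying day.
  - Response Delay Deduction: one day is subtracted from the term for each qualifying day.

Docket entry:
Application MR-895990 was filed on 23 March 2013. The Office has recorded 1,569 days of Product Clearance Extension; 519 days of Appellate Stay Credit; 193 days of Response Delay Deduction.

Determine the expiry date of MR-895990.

Base term: filing date + 21 years → 23 March 2034.
Product Clearance Extension: +1569 days → 9 July 2038.
Appellate Stay Credit: +519 days → 10 December 2039.
Response Delay Deduction: −193 days → 31 May 2039.

2039-05-31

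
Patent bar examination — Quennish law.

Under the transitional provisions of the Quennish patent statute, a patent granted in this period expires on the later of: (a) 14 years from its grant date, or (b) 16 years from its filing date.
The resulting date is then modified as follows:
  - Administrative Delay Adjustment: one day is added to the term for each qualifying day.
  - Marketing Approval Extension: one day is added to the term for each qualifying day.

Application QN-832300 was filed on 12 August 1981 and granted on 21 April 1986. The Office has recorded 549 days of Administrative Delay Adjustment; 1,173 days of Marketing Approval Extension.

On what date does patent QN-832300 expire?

2005-01-07

(a) grant + 14 years → 21 April 2000.
(b) filing + 16 years → 12 August 1997.
Later of the two: 21 April 2000.
Administrative Delay Adjustment: +549 days → 22 October 2001.
Marketing Approval Extension: +1173 days → 7 January 2005.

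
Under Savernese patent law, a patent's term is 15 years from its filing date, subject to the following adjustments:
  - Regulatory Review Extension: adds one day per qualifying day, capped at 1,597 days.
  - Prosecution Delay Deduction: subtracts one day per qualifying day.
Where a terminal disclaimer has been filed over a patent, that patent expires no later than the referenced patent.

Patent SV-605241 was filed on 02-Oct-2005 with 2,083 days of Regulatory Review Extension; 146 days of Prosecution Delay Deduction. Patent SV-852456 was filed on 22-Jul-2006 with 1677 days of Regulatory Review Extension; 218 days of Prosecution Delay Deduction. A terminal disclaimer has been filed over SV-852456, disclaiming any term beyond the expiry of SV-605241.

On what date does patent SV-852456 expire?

September 22, 2024

Natural term of SV-852456:
  Base: filing + 15 years → 22 July 2021.
  Regulatory Review Extension: 1677 days claimed exceeds the 1597-day cap, so +1597 days → 5 December 2025.
  Prosecution Delay Deduction: −218 days → 1 May 2025.
Expiry of referenced patent SV-605241:
  Base: filing + 15 years → 2 October 2020.
  Regulatory Review Extension: 2083 days claimed exceeds the 1597-day cap, so +1597 days → 15 February 2025.
  Prosecution Delay Deduction: −146 days → 22 September 2024.
Terminal disclaimer: SV-852456 expires on the earlier of 1 May 2025 and 22 September 2024.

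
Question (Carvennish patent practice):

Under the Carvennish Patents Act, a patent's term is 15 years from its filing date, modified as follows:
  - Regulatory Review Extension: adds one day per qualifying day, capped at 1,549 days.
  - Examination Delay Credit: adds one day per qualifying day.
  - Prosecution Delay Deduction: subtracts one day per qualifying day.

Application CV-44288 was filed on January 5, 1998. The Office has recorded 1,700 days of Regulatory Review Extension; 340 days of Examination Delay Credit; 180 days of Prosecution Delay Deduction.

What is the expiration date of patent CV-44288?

Base term: filing date + 15 years → 5 January 2013.
Regulatory Review Extension: 1700 days claimed exceeds the 1549-day cap, so +1549 days → 3 April 2017.
Examination Delay Credit: +340 days → 9 March 2018.
Prosecution Delay Deduction: −180 days → 10 September 2017.

2017-09-10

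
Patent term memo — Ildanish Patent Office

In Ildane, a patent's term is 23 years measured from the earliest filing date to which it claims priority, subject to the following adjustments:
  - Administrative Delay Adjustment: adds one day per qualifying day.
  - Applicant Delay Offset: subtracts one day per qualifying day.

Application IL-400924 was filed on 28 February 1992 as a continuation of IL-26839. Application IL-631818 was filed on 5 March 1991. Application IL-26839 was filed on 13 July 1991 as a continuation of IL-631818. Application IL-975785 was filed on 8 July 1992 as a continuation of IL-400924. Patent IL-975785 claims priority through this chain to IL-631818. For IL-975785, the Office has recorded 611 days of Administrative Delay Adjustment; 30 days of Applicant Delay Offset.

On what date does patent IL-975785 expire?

2015-10-07

Earliest priority filing: 5 March 1991.
Base term: 5 March 1991 + 23 years → 5 March 2014.
Administrative Delay Adjustment: +611 days → 6 November 2015.
Applicant Delay Offset: −30 days → 7 October 2015.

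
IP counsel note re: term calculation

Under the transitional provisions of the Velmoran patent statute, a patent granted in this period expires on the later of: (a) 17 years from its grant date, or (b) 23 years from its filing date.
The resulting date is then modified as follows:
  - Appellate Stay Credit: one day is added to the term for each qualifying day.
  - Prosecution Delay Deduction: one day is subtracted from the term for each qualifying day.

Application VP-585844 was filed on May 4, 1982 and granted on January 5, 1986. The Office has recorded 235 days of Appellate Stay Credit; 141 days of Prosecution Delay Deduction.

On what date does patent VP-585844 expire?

August 6, 2005

(a) grant + 17 years → 5 January 2003.
(b) filing + 23 years → 4 May 2005.
Later of the two: 4 May 2005.
Appellate Stay Credit: +235 days → 25 December 2005.
Prosecution Delay Deduction: −141 days → 6 August 2005.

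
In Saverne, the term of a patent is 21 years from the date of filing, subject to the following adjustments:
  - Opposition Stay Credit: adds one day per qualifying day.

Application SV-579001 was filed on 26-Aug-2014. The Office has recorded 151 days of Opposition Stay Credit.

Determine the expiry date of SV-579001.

January 24, 2036

Base term: filing date + 21 years → 26 August 2035.
Opposition Stay Credit: +151 days → 24 January 2036.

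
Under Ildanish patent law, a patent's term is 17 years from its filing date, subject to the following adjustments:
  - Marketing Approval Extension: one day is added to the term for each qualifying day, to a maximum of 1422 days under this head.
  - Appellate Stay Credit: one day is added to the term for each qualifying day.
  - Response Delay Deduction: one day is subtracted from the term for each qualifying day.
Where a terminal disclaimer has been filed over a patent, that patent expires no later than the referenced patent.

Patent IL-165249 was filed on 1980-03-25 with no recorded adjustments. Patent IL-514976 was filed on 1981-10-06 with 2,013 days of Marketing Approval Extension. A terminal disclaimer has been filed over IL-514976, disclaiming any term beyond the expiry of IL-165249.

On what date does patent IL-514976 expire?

March 25, 1997

Natural term of IL-514976:
  Base: filing + 17 years → 6 October 1998.
  Marketing Approval Extension: 2013 days claimed exceeds the 1422-day cap, so +1422 days → 28 August 2002.
Expiry of referenced patent IL-165249:
  Base: filing + 17 years → 25 March 1997.
Terminal disclaimer: IL-514976 expires on the earlier of 28 August 2002 and 25 March 1997.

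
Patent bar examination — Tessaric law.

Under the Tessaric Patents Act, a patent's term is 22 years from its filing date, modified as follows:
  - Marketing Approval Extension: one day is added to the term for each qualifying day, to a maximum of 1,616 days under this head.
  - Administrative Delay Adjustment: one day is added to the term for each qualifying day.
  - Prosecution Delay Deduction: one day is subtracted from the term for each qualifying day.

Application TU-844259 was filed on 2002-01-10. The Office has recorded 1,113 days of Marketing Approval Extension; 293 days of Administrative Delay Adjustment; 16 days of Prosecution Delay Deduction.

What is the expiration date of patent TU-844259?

2027-10-31

Base term: filing date + 22 years → 10 January 2024.
Marketing Approval Extension: 1113 days (within the 1616-day cap) → +1113 days → 27 January 2027.
Administrative Delay Adjustment: +293 days → 16 November 2027.
Prosecution Delay Deduction: −16 days → 31 October 2027.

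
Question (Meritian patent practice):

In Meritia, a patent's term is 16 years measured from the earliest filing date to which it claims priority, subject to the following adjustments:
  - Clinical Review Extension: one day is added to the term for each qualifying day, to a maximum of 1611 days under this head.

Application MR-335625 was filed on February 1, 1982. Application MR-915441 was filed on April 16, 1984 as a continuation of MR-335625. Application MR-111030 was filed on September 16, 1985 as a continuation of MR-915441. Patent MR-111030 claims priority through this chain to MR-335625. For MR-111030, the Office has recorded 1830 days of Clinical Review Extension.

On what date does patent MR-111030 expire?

2002-07-01

Earliest priority filing: 1 February 1982.
Base term: 1 February 1982 + 16 years → 1 February 1998.
Clinical Review Extension: 1830 days claimed exceeds the 1611-day cap, so +1611 days → 1 July 2002.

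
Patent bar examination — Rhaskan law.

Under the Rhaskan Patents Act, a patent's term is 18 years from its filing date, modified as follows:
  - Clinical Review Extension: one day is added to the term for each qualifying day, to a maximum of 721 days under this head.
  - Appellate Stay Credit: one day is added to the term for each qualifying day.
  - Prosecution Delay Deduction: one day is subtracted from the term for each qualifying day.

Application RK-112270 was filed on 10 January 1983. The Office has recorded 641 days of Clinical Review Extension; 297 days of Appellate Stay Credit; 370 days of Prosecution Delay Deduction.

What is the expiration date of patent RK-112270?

Base term: filing date + 18 years → 10 January 2001.
Clinical Review Extension: 641 days (within the 721-day cap) → +641 days → 13 October 2002.
Appellate Stay Credit: +297 days → 6 August 2003.
Prosecution Delay Deduction: −370 days → 1 August 2002.

August 1, 2002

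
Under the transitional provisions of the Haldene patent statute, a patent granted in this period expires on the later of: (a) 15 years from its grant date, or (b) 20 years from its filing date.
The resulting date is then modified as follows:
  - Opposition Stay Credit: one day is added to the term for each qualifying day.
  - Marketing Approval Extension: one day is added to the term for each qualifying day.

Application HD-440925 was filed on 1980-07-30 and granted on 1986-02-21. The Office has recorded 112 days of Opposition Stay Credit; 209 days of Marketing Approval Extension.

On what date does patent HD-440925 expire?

2002-01-08

(a) grant + 15 years → 21 February 2001.
(b) filing + 20 years → 30 July 2000.
Later of the two: 21 February 2001.
Opposition Stay Credit: +112 days → 13 June 2001.
Marketing Approval Extension: +209 days → 8 January 2002.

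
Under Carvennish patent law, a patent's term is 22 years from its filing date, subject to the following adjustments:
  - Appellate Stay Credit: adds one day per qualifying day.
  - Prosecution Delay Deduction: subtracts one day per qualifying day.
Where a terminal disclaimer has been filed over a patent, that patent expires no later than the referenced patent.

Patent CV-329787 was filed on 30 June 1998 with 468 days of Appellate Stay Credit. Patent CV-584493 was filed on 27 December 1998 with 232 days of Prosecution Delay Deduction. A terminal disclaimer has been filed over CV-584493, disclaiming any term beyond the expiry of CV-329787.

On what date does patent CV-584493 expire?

May 9, 2020

Natural term of CV-584493:
  Base: filing + 22 years → 27 December 2020.
  Prosecution Delay Deduction: −232 days → 9 May 2020.
Expiry of referenced patent CV-329787:
  Base: filing + 22 years → 30 June 2020.
  Appellate Stay Credit: +468 days → 11 October 2021.
Terminal disclaimer: CV-584493 expires on the earlier of 9 May 2020 and 11 October 2021.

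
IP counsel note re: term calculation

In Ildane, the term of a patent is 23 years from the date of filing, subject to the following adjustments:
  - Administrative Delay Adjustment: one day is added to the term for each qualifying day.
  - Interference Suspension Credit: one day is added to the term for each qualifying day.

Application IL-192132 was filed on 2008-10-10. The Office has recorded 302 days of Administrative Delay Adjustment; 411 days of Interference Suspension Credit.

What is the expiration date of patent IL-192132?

September 22, 2033

Base term: filing date + 23 years → 10 October 2031.
Administrative Delay Adjustment: +302 days → 7 August 2032.
Interference Suspension Credit: +411 days → 22 September 2033.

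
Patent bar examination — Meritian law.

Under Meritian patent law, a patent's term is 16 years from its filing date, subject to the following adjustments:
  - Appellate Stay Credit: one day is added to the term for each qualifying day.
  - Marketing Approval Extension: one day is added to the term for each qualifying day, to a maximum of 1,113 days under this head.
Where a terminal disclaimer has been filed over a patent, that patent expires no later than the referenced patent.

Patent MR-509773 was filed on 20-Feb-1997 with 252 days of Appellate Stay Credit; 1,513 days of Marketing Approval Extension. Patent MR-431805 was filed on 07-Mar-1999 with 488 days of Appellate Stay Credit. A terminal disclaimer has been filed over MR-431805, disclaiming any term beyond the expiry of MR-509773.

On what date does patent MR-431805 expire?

Natural term of MR-431805:
  Base: filing + 16 years → 7 March 2015.
  Appellate Stay Credit: +488 days → 7 July 2016.
Expiry of referenced patent MR-509773:
  Base: filing + 16 years → 20 February 2013.
  Appellate Stay Credit: +252 days → 30 October 2013.
  Marketing Approval Extension: 1513 days claimed exceeds the 1113-day cap, so +1113 days → 16 November 2016.
Terminal disclaimer: MR-431805 expires on the earlier of 7 July 2016 and 16 November 2016.

2016-07-07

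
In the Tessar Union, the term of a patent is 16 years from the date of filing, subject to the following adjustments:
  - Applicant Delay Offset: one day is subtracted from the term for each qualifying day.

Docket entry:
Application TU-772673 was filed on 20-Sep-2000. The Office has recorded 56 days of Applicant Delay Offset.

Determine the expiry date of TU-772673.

Base term: filing date + 16 years → 20 September 2016.
Applicant Delay Offset: −56 days → 26 July 2016.

2016-07-26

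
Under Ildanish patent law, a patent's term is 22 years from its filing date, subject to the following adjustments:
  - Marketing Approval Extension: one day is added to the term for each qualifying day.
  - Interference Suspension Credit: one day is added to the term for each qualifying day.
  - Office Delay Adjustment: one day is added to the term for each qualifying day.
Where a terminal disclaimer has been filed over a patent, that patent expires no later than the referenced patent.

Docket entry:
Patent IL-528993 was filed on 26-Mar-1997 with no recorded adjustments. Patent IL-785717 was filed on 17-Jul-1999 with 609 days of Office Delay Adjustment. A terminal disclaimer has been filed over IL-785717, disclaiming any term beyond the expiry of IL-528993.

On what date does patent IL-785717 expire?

Natural term of IL-785717:
  Base: filing + 22 years → 17 July 2021.
  Office Delay Adjustment: +609 days → 18 March 2023.
Expiry of referenced patent IL-528993:
  Base: filing + 22 years → 26 March 2019.
Terminal disclaimer: IL-785717 expires on the earlier of 18 March 2023 and 26 March 2019.

2019-03-26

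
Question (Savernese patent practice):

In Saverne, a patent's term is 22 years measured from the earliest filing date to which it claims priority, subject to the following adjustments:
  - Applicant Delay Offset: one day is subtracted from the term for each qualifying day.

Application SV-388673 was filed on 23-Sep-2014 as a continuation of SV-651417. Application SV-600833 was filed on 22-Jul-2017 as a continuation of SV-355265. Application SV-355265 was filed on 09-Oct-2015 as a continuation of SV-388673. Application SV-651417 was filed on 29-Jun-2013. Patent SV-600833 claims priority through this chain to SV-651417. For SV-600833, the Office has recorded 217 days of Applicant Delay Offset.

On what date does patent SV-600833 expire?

Earliest priority filing: 29 June 2013.
Base term: 29 June 2013 + 22 years → 29 June 2035.
Applicant Delay Offset: −217 days → 24 November 2034.

2034-11-24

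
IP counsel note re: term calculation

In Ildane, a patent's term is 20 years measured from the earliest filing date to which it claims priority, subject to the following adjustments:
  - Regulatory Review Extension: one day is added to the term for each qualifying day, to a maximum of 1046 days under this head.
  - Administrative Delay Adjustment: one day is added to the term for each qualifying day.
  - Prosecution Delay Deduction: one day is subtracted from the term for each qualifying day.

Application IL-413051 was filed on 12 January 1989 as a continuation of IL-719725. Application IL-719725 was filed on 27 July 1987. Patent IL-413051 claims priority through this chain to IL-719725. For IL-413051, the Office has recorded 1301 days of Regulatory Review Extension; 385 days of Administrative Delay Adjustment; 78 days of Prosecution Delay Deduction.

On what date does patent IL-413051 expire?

April 10, 2011

Earliest priority filing: 27 July 1987.
Base term: 27 July 1987 + 20 years → 27 July 2007.
Regulatory Review Extension: 1301 days claimed exceeds the 1046-day cap, so +1046 days → 7 June 2010.
Administrative Delay Adjustment: +385 days → 27 June 2011.
Prosecution Delay Deduction: −78 days → 10 April 2011.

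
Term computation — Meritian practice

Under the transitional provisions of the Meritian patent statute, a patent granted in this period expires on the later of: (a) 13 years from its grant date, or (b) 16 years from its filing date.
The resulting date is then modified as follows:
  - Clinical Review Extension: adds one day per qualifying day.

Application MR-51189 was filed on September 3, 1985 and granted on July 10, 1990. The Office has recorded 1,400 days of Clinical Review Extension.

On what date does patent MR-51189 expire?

(a) grant + 13 years → 10 July 2003.
(b) filing + 16 years → 3 September 2001.
Later of the two: 10 July 2003.
Clinical Review Extension: +1400 days → 10 May 2007.

May 10, 2007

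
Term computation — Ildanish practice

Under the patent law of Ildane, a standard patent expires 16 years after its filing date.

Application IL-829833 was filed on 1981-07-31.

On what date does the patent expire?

1997-07-31

Filing date + 16 years → 31 July 1997.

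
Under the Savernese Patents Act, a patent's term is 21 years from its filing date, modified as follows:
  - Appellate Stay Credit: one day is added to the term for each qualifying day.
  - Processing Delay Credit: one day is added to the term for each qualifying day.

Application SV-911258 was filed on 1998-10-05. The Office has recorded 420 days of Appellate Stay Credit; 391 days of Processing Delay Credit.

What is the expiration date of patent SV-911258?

2021-12-24

Base term: filing date + 21 years → 5 October 2019.
Appellate Stay Credit: +420 days → 28 November 2020.
Processing Delay Credit: +391 days → 24 December 2021.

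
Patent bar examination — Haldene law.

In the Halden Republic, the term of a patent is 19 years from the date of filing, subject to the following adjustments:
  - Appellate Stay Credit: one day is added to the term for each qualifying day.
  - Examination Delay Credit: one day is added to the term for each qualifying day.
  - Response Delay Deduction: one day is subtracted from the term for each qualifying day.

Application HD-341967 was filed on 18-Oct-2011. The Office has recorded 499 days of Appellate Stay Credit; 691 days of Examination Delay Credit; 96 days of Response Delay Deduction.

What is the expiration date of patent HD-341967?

Base term: filing date + 19 years → 18 October 2030.
Appellate Stay Credit: +499 days → 29 February 2032.
Examination Delay Credit: +691 days → 20 January 2034.
Response Delay Deduction: −96 days → 16 October 2033.

October 16, 2033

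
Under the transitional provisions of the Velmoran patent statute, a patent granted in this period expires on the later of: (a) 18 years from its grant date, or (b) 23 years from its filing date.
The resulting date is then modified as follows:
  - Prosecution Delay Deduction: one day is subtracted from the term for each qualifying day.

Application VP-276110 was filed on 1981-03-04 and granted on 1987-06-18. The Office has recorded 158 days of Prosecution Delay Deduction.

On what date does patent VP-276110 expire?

2005-01-11

(a) grant + 18 years → 18 June 2005.
(b) filing + 23 years → 4 March 2004.
Later of the two: 18 June 2005.
Prosecution Delay Deduction: −158 days → 11 January 2005.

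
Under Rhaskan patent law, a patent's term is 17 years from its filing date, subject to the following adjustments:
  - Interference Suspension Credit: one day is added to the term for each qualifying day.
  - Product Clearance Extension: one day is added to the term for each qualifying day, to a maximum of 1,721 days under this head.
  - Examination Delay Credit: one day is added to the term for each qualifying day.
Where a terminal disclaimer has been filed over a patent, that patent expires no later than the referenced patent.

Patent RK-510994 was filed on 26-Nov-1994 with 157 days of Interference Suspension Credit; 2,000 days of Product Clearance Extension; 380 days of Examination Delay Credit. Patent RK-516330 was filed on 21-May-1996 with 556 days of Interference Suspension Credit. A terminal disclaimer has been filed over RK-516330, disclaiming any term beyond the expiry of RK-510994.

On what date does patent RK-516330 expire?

2014-11-28

Natural term of RK-516330:
  Base: filing + 17 years → 21 May 2013.
  Interference Suspension Credit: +556 days → 28 November 2014.
Expiry of referenced patent RK-510994:
  Base: filing + 17 years → 26 November 2011.
  Interference Suspension Credit: +157 days → 1 May 2012.
  Product Clearance Extension: 2000 days claimed exceeds the 1721-day cap, so +1721 days → 16 January 2017.
  Examination Delay Credit: +380 days → 31 January 2018.
Terminal disclaimer: RK-516330 expires on the earlier of 28 November 2014 and 31 January 2018.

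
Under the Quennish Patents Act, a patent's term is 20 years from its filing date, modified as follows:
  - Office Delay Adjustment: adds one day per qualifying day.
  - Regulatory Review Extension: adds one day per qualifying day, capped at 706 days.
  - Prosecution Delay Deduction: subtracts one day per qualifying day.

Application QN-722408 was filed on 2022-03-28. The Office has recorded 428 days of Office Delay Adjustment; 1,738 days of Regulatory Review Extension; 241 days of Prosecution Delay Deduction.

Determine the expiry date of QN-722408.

2044-09-06

Base term: filing date + 20 years → 28 March 2042.
Office Delay Adjustment: +428 days → 30 May 2043.
Regulatory Review Extension: 1738 days claimed exceeds the 706-day cap, so +706 days → 5 May 2045.
Prosecution Delay Deduction: −241 days → 6 September 2044.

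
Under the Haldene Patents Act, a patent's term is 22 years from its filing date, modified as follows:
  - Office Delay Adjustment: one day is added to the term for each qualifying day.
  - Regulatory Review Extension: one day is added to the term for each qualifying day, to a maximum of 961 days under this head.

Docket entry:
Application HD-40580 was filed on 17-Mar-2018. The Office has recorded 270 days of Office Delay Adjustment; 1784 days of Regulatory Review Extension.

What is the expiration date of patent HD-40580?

Base term: filing date + 22 years → 17 March 2040.
Office Delay Adjustment: +270 days → 12 December 2040.
Regulatory Review Extension: 1784 days claimed exceeds the 961-day cap, so +961 days → 31 July 2043.

July 31, 2043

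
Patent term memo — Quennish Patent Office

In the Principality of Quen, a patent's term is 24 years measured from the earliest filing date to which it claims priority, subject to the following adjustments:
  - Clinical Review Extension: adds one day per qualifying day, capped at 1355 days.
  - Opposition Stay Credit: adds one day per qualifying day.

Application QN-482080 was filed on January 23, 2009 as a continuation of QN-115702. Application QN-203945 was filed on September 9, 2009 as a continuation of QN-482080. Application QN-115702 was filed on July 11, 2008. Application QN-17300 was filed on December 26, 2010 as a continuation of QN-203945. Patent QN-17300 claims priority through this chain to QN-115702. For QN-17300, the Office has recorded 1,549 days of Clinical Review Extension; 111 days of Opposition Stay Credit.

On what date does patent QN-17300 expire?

2036-07-16

Earliest priority filing: 11 July 2008.
Base term: 11 July 2008 + 24 years → 11 July 2032.
Clinical Review Extension: 1549 days claimed exceeds the 1355-day cap, so +1355 days → 27 March 2036.
Opposition Stay Credit: +111 days → 16 July 2036.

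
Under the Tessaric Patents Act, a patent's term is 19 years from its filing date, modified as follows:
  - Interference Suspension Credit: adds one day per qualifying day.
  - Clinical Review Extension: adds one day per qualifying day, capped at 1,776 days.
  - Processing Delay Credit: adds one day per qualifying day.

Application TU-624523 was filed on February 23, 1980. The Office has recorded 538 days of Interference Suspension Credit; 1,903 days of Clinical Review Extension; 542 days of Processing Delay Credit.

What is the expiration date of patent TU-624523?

2006-12-19

Base term: filing date + 19 years → 23 February 1999.
Interference Suspension Credit: +538 days → 14 August 2000.
Clinical Review Extension: 1903 days claimed exceeds the 1776-day cap, so +1776 days → 25 June 2005.
Processing Delay Credit: +542 days → 19 December 2006.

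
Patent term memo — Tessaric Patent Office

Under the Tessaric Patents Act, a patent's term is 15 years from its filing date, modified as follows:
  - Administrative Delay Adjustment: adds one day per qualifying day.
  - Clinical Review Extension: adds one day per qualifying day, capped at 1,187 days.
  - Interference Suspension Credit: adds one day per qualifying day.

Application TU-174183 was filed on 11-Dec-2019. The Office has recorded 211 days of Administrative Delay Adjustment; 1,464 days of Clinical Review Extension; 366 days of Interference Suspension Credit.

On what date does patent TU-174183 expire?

October 10, 2039

Base term: filing date + 15 years → 11 December 2034.
Administrative Delay Adjustment: +211 days → 10 July 2035.
Clinical Review Extension: 1464 days claimed exceeds the 1187-day cap, so +1187 days → 9 October 2038.
Interference Suspension Credit: +366 days → 10 October 2039.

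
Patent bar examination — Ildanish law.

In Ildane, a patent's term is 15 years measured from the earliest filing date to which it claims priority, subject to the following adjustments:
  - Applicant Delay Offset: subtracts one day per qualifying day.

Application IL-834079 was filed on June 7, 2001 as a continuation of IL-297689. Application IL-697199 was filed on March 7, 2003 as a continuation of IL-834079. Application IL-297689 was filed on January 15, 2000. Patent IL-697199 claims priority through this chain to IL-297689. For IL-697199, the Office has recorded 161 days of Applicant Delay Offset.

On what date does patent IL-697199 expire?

Earliest priority filing: 15 January 2000.
Base term: 15 January 2000 + 15 years → 15 January 2015.
Applicant Delay Offset: −161 days → 7 August 2014.

August 7, 2014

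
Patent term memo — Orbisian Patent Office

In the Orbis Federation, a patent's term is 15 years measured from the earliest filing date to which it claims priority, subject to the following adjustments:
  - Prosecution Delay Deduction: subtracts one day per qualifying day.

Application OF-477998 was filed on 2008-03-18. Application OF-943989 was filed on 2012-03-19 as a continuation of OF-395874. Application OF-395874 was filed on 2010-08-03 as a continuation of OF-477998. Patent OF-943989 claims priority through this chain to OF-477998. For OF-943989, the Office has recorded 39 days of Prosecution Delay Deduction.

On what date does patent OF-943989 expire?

Earliest priority filing: 18 March 2008.
Base term: 18 March 2008 + 15 years → 18 March 2023.
Prosecution Delay Deduction: −39 days → 7 February 2023.

2023-02-07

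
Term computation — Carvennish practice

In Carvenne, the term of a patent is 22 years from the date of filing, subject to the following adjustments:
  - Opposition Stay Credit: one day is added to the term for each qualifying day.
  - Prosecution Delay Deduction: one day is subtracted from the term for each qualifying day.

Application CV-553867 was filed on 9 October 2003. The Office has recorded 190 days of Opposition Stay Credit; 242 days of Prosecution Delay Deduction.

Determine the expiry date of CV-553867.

Base term: filing date + 22 years → 9 October 2025.
Opposition Stay Credit: +190 days → 17 April 2026.
Prosecution Delay Deduction: −242 days → 18 August 2025.

2025-08-18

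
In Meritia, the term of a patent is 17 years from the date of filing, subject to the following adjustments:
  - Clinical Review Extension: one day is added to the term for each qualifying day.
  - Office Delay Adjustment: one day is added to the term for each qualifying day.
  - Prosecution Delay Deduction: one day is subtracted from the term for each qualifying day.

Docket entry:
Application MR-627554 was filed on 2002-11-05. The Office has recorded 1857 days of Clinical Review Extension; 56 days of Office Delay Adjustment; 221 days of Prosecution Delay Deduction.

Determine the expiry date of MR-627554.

June 23, 2024

Base term: filing date + 17 years → 5 November 2019.
Clinical Review Extension: +1857 days → 5 December 2024.
Office Delay Adjustment: +56 days → 30 January 2025.
Prosecution Delay Deduction: −221 days → 23 June 2024.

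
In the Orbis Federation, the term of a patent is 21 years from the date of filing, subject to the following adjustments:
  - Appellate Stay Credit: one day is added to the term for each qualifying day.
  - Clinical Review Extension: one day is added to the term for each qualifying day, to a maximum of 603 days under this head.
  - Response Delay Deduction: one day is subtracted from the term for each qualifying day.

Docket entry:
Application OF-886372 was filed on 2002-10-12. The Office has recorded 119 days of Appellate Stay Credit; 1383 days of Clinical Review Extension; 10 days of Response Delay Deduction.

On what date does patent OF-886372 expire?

Base term: filing date + 21 years → 12 October 2023.
Appellate Stay Credit: +119 days → 8 February 2024.
Clinical Review Extension: 1383 days claimed exceeds the 603-day cap, so +603 days → 3 October 2025.
Response Delay Deduction: −10 days → 23 September 2025.

September 23, 2025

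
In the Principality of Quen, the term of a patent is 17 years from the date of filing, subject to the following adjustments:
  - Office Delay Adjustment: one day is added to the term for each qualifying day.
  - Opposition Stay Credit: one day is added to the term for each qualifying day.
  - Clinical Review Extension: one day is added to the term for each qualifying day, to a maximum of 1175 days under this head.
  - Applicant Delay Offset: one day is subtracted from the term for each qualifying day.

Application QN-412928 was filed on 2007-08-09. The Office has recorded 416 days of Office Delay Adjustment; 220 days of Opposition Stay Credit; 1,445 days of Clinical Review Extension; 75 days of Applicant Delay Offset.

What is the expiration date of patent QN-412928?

2029-05-11

Base term: filing date + 17 years → 9 August 2024.
Office Delay Adjustment: +416 days → 29 September 2025.
Opposition Stay Credit: +220 days → 7 May 2026.
Clinical Review Extension: 1445 days claimed exceeds the 1175-day cap, so +1175 days → 25 July 2029.
Applicant Delay Offset: −75 days → 11 May 2029.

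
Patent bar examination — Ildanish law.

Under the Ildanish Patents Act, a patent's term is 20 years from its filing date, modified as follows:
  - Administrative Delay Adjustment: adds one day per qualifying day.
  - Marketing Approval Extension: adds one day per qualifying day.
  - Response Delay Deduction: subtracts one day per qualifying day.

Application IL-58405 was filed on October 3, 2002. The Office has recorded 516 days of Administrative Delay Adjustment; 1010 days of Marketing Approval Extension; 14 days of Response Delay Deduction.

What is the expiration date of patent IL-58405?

November 23, 2026

Base term: filing date + 20 years → 3 October 2022.
Administrative Delay Adjustment: +516 days → 2 March 2024.
Marketing Approval Extension: +1010 days → 7 December 2026.
Response Delay Deduction: −14 days → 23 November 2026.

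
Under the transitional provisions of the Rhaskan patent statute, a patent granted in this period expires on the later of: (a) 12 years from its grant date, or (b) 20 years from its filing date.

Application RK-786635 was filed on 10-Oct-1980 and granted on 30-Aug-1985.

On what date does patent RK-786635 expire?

2000-10-10

(a) grant + 12 years → 30 August 1997.
(b) filing + 20 years → 10 October 2000.
Later of the two: 10 October 2000.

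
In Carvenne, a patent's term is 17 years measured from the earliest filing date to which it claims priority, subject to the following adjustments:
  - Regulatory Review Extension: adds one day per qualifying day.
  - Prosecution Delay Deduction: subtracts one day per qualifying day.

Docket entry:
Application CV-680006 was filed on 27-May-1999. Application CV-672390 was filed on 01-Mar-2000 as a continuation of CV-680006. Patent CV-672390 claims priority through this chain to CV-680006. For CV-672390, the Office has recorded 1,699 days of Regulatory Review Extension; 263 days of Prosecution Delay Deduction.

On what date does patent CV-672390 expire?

Earliest priority filing: 27 May 1999.
Base term: 27 May 1999 + 17 years → 27 May 2016.
Regulatory Review Extension: +1699 days → 20 January 2021.
Prosecution Delay Deduction: −263 days → 2 May 2020.

May 2, 2020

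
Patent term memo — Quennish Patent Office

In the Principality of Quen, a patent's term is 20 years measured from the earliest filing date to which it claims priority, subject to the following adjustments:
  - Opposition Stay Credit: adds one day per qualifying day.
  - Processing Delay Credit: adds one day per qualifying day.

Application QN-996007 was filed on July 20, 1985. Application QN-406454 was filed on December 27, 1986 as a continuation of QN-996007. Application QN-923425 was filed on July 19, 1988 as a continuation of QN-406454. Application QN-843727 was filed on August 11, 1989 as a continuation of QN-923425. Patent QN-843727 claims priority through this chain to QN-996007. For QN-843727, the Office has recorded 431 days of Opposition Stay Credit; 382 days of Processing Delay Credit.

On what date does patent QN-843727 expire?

Earliest priority filing: 20 July 1985.
Base term: 20 July 1985 + 20 years → 20 July 2005.
Opposition Stay Credit: +431 days → 24 September 2006.
Processing Delay Credit: +382 days → 11 October 2007.

October 11, 2007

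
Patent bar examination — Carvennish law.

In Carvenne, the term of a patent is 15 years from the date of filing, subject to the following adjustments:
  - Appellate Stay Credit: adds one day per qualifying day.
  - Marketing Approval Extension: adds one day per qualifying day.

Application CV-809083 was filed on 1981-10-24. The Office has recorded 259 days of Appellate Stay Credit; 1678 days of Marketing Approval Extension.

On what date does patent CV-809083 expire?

Base term: filing date + 15 years → 24 October 1996.
Appellate Stay Credit: +259 days → 10 July 1997.
Marketing Approval Extension: +1678 days → 12 February 2002.

2002-02-12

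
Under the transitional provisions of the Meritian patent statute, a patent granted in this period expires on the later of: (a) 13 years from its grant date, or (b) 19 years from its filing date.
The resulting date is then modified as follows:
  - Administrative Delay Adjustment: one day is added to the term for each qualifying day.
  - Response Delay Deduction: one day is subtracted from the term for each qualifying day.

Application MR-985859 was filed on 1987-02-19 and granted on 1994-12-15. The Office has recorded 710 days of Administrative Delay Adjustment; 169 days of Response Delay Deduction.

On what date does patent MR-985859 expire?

(a) grant + 13 years → 15 December 2007.
(b) filing + 19 years → 19 February 2006.
Later of the two: 15 December 2007.
Administrative Delay Adjustment: +710 days → 24 November 2009.
Response Delay Deduction: −169 days → 8 June 2009.

June 8, 2009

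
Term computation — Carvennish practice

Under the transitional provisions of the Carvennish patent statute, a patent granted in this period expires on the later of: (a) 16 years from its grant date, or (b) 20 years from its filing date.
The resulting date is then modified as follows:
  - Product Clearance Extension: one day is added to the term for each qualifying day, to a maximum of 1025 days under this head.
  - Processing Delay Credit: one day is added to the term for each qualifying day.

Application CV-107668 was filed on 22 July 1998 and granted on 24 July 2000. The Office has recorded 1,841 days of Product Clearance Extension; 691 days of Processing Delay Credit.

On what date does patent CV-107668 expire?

(a) grant + 16 years → 24 July 2016.
(b) filing + 20 years → 22 July 2018.
Later of the two: 22 July 2018.
Product Clearance Extension: 1841 days claimed exceeds the 1025-day cap, so +1025 days → 12 May 2021.
Processing Delay Credit: +691 days → 3 April 2023.

April 3, 2023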